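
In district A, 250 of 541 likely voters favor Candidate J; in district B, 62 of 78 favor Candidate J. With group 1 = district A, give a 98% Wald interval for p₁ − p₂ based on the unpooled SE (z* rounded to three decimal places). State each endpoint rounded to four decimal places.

(-0.4502, -0.2153)

p̂₁ = 0.46211, p̂₂ = 0.79487, so the observed difference is -0.33276.
Unpooled SE = √(p̂₁(1−p̂₁)/n₁ + p̂₂(1−p̂₂)/n₂) = √(0.000459453 + 0.002090393) = 0.050496.
The 98% critical value is z* = 2.326. Margin of error = 0.11745.
CI: -0.33276 ± 0.11745 = (-0.4502, -0.2153).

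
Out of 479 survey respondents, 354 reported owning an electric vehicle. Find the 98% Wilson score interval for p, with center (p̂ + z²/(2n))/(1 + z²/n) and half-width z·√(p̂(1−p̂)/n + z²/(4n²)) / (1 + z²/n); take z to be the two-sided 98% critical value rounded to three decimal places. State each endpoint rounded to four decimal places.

Here p̂ = 354/479 = 0.73904 and z = 2.326 (z² = 5.410276).
1 + z²/n = 1.011295.
Center = (0.73904 + 0.005647)/1.011295 = 0.73637.
Radicand: p̂(1−p̂)/n + z²/(4n²) = 0.000402631 + 0.000005895 = 0.000408526.
Half-width = 2.326·√0.000408526/1.011295 = 0.04649.
So the interval runs from 0.6899 to 0.7829.

(0.6899, 0.7829)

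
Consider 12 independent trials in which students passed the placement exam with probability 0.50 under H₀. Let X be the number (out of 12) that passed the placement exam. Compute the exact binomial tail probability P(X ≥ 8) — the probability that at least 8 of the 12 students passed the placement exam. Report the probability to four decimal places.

P = 0.1938

X ~ Binomial(n=12, p=0.50).
P(X ≥ 8) = Σ_{j=8}^{12} C(12,j)·0.50^j·0.50^{12−j}.
= 0.120850 + 0.053711 + 0.016113 + 0.002930 + 0.000244 = 0.1938.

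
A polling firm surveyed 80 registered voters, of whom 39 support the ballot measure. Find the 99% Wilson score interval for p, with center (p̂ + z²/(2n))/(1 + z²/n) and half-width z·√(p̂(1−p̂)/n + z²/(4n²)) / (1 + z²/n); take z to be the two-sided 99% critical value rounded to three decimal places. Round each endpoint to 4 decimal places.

(0.3501, 0.6268)

p̂ = 39/80 = 0.48750; z = 2.576, so z² = 6.635776.
Denominator 1 + z²/n = 1 + 6.635776/80 = 1.082947.
Center = (0.48750 + 0.041474)/1.082947 = 0.48846.
Radicand: p̂(1−p̂)/n + z²/(4n²) = 0.003123047 + 0.000259210 = 0.003382257.
Half-width = z·√(radicand)/denom = 2.576·0.058157/1.082947 = 0.13834.
So the interval runs from 0.3501 to 0.6268.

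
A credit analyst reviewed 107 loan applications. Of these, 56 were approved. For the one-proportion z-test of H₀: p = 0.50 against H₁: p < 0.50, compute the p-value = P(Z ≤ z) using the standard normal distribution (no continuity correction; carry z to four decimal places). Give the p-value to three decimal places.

p-value = 0.686

Sample proportion p̂ = 56/107 = 0.52336.
Under H₀, SE = √(p₀(1−p₀)/n) = √(0.50·0.50/107) = √0.002336449 = 0.048337.
z = (p̂ − p₀)/SE = (56/107 − 0.50)/0.048337 ≈ 0.4834.
From the standard normal, P(Z ≤ z) = 0.686.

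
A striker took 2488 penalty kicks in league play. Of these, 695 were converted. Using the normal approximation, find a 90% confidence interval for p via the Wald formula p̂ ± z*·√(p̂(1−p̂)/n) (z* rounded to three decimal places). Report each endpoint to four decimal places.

(0.2645, 0.2941)

p̂ = 695/2488 = 0.27934.
SE = √(p̂(1−p̂)/n) = √(0.201310/2488) = 0.008995.
For 90% confidence, z* = 1.645.
Margin of error: 1.645 × 0.008995 = 0.01480.
CI: 0.27934 ± 0.01480 = (0.2645, 0.2941).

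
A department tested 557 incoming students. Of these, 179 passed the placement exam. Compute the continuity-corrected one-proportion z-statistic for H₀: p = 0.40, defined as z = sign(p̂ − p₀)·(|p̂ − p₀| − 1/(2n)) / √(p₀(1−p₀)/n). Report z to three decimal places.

z = -3.745

The sample proportion is 179/557 = 0.32136. p̂ − p₀ = -0.078636.
Continuity correction 1/(2n) = 1/1114 = 0.000898.
Corrected numerator: |-0.078636| − 0.000898 = 0.077738.
Null standard error: √(0.40·0.60/557) = √0.000430880 = 0.020758.
z = (−)0.077738/0.020758 = -3.745.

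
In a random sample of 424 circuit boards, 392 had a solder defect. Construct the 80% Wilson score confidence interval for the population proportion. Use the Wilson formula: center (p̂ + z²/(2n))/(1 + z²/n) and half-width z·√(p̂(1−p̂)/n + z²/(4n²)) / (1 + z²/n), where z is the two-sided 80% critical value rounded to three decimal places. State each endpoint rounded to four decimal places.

(0.9064, 0.9394)

p̂ = 392/424 = 0.92453; z = 1.282, so z² = 1.643524.
Denominator 1 + z²/n = 1 + 1.643524/424 = 1.003876.
Adjusted center: (0.92453 + z²/(2n))/1.003876 = 0.92289.
Radicand: p̂(1−p̂)/n + z²/(4n²) = 0.000164565 + 0.000002286 = 0.000166851.
Half-width = z·√(radicand)/denom = 1.282·0.012917/1.003876 = 0.01650.
So the interval runs from 0.9064 to 0.9394.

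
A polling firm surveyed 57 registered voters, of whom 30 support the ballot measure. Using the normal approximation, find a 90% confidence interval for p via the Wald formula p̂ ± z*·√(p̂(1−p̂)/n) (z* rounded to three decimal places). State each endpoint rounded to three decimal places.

The sample proportion is 30/57 = 0.52632.
SE(p̂) = √(0.52632·0.47368/57) = 0.066135.
z* = 1.645 at the 90% level.
Margin of error: 1.645 × 0.066135 = 0.10879.
CI: 0.52632 ± 0.10879 = (0.418, 0.635).

(0.418, 0.635)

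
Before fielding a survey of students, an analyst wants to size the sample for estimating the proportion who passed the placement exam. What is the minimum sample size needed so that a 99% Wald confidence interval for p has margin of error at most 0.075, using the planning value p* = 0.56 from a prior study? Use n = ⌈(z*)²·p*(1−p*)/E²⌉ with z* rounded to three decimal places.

n = 291

For 99% confidence, z* = 2.576.
p*(1−p*) = 0.2464.
Required n before rounding: 6.635776 × 0.2464 / 0.075² = 290.676.
⌈290.676⌉ = 291.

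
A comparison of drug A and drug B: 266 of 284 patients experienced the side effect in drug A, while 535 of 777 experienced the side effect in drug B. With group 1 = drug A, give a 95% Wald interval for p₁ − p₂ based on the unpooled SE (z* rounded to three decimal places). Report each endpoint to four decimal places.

p̂₁ = 266/284 = 0.93662, p̂₂ = 535/777 = 0.68855; p̂₁ − p̂₂ = 0.24807.
SE = √(0.000209025 + 0.000275998) = √0.000485023 = 0.022023.
z* = 1.960 at the 95% level. Margin of error = 0.04317.
So the interval runs from 0.2049 to 0.2912.

(0.2049, 0.2912)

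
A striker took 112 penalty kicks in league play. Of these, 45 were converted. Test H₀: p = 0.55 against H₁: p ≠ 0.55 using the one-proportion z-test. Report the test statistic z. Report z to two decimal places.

Sample proportion p̂ = 45/112 = 0.40179.
Null standard error: √(0.55·0.45/112) = √0.002209821 = 0.047009.
z = (0.40179 − 0.55)/0.047009 = -0.14821/0.047009 = -3.15.

z = -3.15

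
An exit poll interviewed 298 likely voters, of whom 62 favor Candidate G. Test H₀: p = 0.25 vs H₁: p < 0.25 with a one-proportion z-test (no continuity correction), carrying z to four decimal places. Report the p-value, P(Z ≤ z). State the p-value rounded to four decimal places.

The sample proportion is 62/298 = 0.20805.
Under H₀, SE = √(p₀(1−p₀)/n) = √(0.25·0.75/298) = √0.000629195 = 0.025084.
Test statistic (full precision, shown to 4 dp): z = (62/298 − 0.25)/SE₀ ≈ -1.6723.
From the standard normal, P(Z ≤ z) = 0.0472.

p-value = 0.0472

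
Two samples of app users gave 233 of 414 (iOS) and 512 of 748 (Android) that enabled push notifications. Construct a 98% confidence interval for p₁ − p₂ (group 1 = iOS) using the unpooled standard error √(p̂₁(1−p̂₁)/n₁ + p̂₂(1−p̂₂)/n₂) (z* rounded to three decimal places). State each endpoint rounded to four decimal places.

p̂₁ = 0.56280, p̂₂ = 0.68449, so the observed difference is -0.12169.
Unpooled SE = √(p̂₁(1−p̂₁)/n₁ + p̂₂(1−p̂₂)/n₂) = √(0.000594338 + 0.000288720) = 0.029716.
z* = 2.326 at the 98% level. Margin = 2.326·0.029716 = 0.06912.
Interval: -0.12169 ± 0.06912 → (-0.1908, -0.0526).

(-0.1908, -0.0526)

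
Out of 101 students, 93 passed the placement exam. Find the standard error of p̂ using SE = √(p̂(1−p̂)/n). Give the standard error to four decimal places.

The sample proportion is 93/101 = 0.92079.
p̂(1−p̂) = 0.92079·0.07921 = 0.072936.
SE = √(0.072936/101) = √0.000722139 = 0.0269.

SE = 0.0269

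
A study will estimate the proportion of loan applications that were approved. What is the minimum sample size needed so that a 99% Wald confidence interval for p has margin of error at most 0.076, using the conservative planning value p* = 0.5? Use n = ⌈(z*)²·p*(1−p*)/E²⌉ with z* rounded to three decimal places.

n = 288

For 99% confidence, z* = 2.576.
p*(1−p*) = 0.2500.
(z*)²·p*(1−p*)/E² = 6.635776·0.2500/0.005776 = 287.213.
⌈287.213⌉ = 288.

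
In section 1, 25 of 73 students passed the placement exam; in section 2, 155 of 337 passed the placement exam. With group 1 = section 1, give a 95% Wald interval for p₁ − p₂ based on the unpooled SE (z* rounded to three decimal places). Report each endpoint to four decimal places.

p̂₁ = 25/73 = 0.34247, p̂₂ = 155/337 = 0.45994; p̂₁ − p̂₂ = -0.11747.
SE = √(0.003084698 + 0.000737078) = √0.003821776 = 0.061821.
The 95% critical value is z* = 1.960. Margin = 1.960·0.061821 = 0.12117.
CI: -0.11747 ± 0.12117 = (-0.2386, 0.0037).

(-0.2386, 0.0037)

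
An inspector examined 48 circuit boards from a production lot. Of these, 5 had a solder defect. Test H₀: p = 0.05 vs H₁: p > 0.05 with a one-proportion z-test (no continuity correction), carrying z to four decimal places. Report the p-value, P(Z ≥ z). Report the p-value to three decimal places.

p-value = 0.043

With x = 5 successes in n = 48, p̂ = 0.10417.
Null standard error: √(0.05·0.95/48) = √0.000989583 = 0.031458.
z = (p̂ − p₀)/SE = (5/48 − 0.05)/0.031458 ≈ 1.7219.
From the standard normal, P(Z ≥ z) = 0.043.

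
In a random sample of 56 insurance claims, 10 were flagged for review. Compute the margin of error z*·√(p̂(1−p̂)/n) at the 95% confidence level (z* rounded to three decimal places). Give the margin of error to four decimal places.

ME = 0.1003

p̂ = 10/56 = 0.17857.
Standard error of p̂: √(0.146684/56) = √0.002619351 = 0.051180.
The 95% critical value is z* = 1.960.
So ME = 0.1003.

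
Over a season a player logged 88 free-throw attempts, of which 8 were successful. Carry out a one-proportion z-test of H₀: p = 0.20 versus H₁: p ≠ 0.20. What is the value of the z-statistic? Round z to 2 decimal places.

z = -2.56

The sample proportion is 8/88 = 0.09091.
Under H₀, SE = √(p₀(1−p₀)/n) = √(0.20·0.80/88) = √0.001818182 = 0.042640.
Test statistic: z = -0.10909/0.042640 = -2.56.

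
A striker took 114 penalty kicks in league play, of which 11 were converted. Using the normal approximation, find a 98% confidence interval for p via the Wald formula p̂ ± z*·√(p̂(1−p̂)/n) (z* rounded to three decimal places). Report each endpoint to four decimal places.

(0.0322, 0.1608)

p̂ = 11/114 = 0.09649.
SE = √(p̂(1−p̂)/n) = √(0.087181/114) = 0.027654.
For 98% confidence, z* = 2.326.
Margin of error: 2.326 × 0.027654 = 0.06432.
Interval: 0.09649 ± 0.06432 → (0.0322, 0.1608).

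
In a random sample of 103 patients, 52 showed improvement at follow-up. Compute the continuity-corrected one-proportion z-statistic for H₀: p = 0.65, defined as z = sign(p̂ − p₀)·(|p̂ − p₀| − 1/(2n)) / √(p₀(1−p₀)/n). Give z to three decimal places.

Sample proportion p̂ = 52/103 = 0.50485. p̂ − p₀ = -0.145146.
1/(2n) = 0.004854.
Corrected numerator: |-0.145146| − 0.004854 = 0.140292.
Null standard error: √(0.65·0.35/103) = √0.002208738 = 0.046997.
z = (−)0.140292/0.046997 = -2.985.

z = -2.985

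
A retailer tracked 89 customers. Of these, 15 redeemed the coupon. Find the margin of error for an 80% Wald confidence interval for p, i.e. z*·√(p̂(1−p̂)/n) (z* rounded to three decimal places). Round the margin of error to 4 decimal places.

ME = 0.0509

The sample proportion is 15/89 = 0.16854.
SE = √(p̂(1−p̂)/n) = √(0.140134/89) = 0.039680.
z* = 1.282 at the 80% level.
So ME = 0.0509.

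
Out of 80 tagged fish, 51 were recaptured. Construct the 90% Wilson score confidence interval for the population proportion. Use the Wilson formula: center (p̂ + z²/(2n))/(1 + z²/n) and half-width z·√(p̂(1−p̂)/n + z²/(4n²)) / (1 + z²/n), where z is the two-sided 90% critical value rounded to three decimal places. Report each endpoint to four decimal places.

(0.5459, 0.7201)

p̂ = 51/80 = 0.63750; z = 1.645, so z² = 2.706025.
Denominator 1 + z²/n = 1 + 2.706025/80 = 1.033825.
Adjusted center: (0.63750 + z²/(2n))/1.033825 = 0.63300.
Radicand: p̂(1−p̂)/n + z²/(4n²) = 0.002888672 + 0.000105704 = 0.002994376.
Half-width = 1.645·√0.002994376/1.033825 = 0.08707.
CI: 0.63300 ± 0.08707 = (0.5459, 0.7201).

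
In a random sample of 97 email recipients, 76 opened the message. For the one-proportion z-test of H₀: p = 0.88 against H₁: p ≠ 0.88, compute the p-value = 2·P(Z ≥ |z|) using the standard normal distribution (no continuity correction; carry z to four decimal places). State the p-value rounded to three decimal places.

p-value = 0.003

Sample proportion p̂ = 76/97 = 0.78351.
Null standard error: √(0.88·0.12/97) = √0.001088660 = 0.032995.
z = (p̂ − p₀)/SE = (76/97 − 0.88)/0.032995 ≈ -2.9245.
From the standard normal, 2·P(Z ≥ |z|) = 0.003.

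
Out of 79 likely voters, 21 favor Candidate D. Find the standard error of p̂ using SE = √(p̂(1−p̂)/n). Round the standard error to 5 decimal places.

SE = 0.04970

p̂ = 21/79 = 0.26582.
p̂(1−p̂) = 0.195160.
Dividing by n and taking the root: √0.002470380 = 0.04970.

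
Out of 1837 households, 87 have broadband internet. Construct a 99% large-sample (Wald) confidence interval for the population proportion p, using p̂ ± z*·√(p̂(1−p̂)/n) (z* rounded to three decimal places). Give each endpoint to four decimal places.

With x = 87 successes in n = 1837, p̂ = 0.04736.
Standard error of p̂: √(0.045117/1837) = √0.000024560 = 0.004956.
For 99% confidence, z* = 2.576.
Margin = 2.576·0.004956 = 0.01277.
Interval: 0.04736 ± 0.01277 → (0.0346, 0.0601).

(0.0346, 0.0601)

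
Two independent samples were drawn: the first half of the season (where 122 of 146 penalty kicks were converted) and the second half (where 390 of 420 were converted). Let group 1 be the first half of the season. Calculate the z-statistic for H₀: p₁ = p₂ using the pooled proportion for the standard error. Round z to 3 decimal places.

z = -3.293

Sample proportions: p̂₁ = 122/146 = 0.83562 and p̂₂ = 390/420 = 0.92857.
Pooling: p̂ = 512/566 = 0.90459.
SE = √[p̂(1−p̂)(1/n₁+1/n₂)] = √[0.90459·0.09541·(1/146+1/420)] ≈ 0.028224.
z = (p̂₁ − p̂₂)/SE = (0.83562 − 0.92857)/0.028224 = -0.09295/0.028224 = -3.293.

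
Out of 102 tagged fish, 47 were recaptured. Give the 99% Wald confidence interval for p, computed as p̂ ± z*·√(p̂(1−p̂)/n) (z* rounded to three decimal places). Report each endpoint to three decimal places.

p̂ = 47/102 = 0.46078.
SE = √(p̂(1−p̂)/n) = √(0.248462/102) = 0.049355.
The 99% critical value is z* = 2.576.
Margin of error: 2.576 × 0.049355 = 0.12714.
CI: 0.46078 ± 0.12714 = (0.334, 0.588).

(0.334, 0.588)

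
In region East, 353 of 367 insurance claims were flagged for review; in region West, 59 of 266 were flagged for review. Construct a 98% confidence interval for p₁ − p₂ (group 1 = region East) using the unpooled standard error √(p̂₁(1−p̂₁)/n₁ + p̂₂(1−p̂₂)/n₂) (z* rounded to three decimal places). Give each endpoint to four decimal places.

p̂₁ = 353/367 = 0.96185, p̂₂ = 59/266 = 0.22180; p̂₁ − p̂₂ = 0.74005.
Unpooled SE = √(p̂₁(1−p̂₁)/n₁ + p̂₂(1−p̂₂)/n₂) = √(0.000099978 + 0.000648900) = 0.027366.
The 98% critical value is z* = 2.326. Margin = 2.326·0.027366 = 0.06365.
So the interval runs from 0.6764 to 0.8037.

(0.6764, 0.8037)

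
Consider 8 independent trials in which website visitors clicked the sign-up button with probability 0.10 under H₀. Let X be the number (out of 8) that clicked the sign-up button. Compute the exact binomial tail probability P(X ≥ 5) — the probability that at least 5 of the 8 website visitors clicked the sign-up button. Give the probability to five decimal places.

P = 0.00043

X is binomial with n = 8 and p = 0.10.
P(X ≥ 5) = C(8,5)·0.10^5·0.90^3 + C(8,6)·0.10^6·0.90^2 + C(8,7)·0.10^7·0.90^1 + C(8,8)·0.10^8·0.90^0.
= 0.000408 + 0.000023 + 0.000001 + 0.000000 = 0.00043.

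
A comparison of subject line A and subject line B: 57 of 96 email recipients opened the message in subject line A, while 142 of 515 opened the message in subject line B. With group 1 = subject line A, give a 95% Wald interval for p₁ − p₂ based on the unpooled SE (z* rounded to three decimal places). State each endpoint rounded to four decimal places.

(0.2125, 0.4236)

p̂₁ = 57/96 = 0.59375, p̂₂ = 142/515 = 0.27573; p̂₁ − p̂₂ = 0.31802.
Unpooled SE = √(p̂₁(1−p̂₁)/n₁ + p̂₂(1−p̂₂)/n₂) = √(0.002512614 + 0.000387771) = 0.053855.
The 95% critical value is z* = 1.960. Margin = 1.960·0.053855 = 0.10556.
Interval: 0.31802 ± 0.10556 → (0.2125, 0.4236).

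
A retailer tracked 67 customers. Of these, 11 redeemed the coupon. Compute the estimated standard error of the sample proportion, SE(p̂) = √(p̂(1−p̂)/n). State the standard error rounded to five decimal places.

With x = 11 successes in n = 67, p̂ = 0.16418.
p̂(1−p̂) = 0.137225.
Dividing by n and taking the root: √0.002048134 = 0.04526.

SE = 0.04526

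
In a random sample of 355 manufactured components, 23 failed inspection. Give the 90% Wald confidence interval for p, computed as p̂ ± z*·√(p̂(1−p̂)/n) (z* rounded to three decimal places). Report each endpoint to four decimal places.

(0.0433, 0.0863)

With x = 23 successes in n = 355, p̂ = 0.06479.
Standard error of p̂: √(0.060591/355) = √0.000170679 = 0.013064.
z* = 1.645 at the 90% level.
Margin of error: 1.645 × 0.013064 = 0.02149.
CI: 0.06479 ± 0.02149 = (0.0433, 0.0863).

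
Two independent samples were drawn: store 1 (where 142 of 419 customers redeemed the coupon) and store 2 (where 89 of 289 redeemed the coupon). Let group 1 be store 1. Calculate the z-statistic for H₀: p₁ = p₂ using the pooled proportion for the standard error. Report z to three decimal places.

z = 0.863

Sample proportions: p̂₁ = 142/419 = 0.33890 and p̂₂ = 89/289 = 0.30796.
Pooling: p̂ = 231/708 = 0.32627.
SE = √[p̂(1−p̂)(1/n₁+1/n₂)] = √[0.32627·0.67373·(1/419+1/289)] ≈ 0.035850.
z = (p̂₁ − p̂₂)/SE = (0.33890 − 0.30796)/0.035850 = 0.03094/0.035850 = 0.863.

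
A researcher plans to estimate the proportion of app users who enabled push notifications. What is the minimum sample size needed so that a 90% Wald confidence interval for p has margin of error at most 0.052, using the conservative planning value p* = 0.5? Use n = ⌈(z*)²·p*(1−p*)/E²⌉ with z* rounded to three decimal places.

z* = 1.645 at the 90% level.
p*(1−p*) = 0.2500.
Required n before rounding: 2.706025 × 0.2500 / 0.052² = 250.187.
⌈250.187⌉ = 251.

n = 251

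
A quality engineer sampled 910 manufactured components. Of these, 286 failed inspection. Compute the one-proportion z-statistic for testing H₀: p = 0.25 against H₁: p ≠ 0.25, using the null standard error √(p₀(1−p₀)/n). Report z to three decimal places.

z = 4.479

With x = 286 successes in n = 910, p̂ = 0.31429.
SE₀ = √(0.25·0.75/910) = 0.014354.
Test statistic: z = 0.06429/0.014354 = 4.479.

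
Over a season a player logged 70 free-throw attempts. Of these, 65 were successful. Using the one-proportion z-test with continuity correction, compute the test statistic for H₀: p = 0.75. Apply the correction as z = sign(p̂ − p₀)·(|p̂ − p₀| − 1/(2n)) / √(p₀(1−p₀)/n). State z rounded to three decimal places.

z = 3.312

The sample proportion is 65/70 = 0.92857. p̂ − p₀ = 0.178571.
1/(2n) = 0.007143.
Corrected numerator: |0.178571| − 0.007143 = 0.171428.
Null standard error: √(0.75·0.25/70) = √0.002678571 = 0.051755.
z = +0.171428/0.051755 = 3.312.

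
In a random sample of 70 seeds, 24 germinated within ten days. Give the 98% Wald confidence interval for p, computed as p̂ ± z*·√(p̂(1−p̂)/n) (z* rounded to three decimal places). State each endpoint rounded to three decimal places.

Sample proportion p̂ = 24/70 = 0.34286.
SE(p̂) = √(0.34286·0.65714/70) = 0.056733.
The 98% critical value is z* = 2.326.
Margin = 2.326·0.056733 = 0.13196.
Interval: 0.34286 ± 0.13196 → (0.211, 0.475).

(0.211, 0.475)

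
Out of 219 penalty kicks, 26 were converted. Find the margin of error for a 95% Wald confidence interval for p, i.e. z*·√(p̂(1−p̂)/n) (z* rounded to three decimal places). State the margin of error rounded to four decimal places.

With x = 26 successes in n = 219, p̂ = 0.11872.
SE(p̂) = √(0.11872·0.88128/219) = 0.021857.
For 95% confidence, z* = 1.960.
ME = 1.960·0.021857 = 0.0428.

ME = 0.0428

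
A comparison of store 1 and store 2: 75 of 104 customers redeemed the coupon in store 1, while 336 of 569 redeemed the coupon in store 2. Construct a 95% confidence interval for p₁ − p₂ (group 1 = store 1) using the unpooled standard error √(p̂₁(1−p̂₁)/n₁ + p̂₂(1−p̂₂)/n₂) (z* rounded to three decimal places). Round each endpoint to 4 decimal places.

(0.0355, 0.2258)

p̂₁ = 0.72115, p̂₂ = 0.59051, so the observed difference is 0.13064.
Unpooled SE = √(p̂₁(1−p̂₁)/n₁ + p̂₂(1−p̂₂)/n₂) = √(0.001933567 + 0.000424970) = 0.048565.
For 95% confidence, z* = 1.960. Margin of error = 0.09519.
CI: 0.13064 ± 0.09519 = (0.0355, 0.2258).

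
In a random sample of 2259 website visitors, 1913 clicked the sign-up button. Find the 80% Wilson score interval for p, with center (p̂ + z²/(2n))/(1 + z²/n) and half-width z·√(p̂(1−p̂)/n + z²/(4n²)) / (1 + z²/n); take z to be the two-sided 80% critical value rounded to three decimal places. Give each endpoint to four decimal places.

Here p̂ = 1913/2259 = 0.84683 and z = 1.282 (z² = 1.643524).
Denominator 1 + z²/n = 1 + 1.643524/2259 = 1.000728.
Center = (0.84683 + 0.000364)/1.000728 = 0.84658.
Radicand: p̂(1−p̂)/n + z²/(4n²) = 0.000057417 + 0.000000081 = 0.000057498.
Half-width = z·√(radicand)/denom = 1.282·0.007583/1.000728 = 0.00971.
Interval: 0.84658 ± 0.00971 → (0.8369, 0.8563).

(0.8369, 0.8563)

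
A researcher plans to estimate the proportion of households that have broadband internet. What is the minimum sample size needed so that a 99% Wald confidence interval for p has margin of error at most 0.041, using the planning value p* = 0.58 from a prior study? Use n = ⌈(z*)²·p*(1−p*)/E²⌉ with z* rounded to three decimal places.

For 99% confidence, z* = 2.576.
p*(1−p*) = 0.58·0.42 = 0.2436.
Required n before rounding: 6.635776 × 0.2436 / 0.041² = 961.615.
Rounding up, n = 962.

n = 962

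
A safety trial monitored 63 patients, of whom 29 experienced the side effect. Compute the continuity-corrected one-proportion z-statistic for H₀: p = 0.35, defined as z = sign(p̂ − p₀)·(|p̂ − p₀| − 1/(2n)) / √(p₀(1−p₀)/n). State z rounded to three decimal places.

With x = 29 successes in n = 63, p̂ = 0.46032. p̂ − p₀ = 0.110317.
1/(2n) = 0.007937.
Corrected numerator: |0.110317| − 0.007937 = 0.102380.
Null standard error: √(0.35·0.65/63) = √0.003611111 = 0.060093.
z = (+)0.102380/0.060093 = 1.704.

z = 1.704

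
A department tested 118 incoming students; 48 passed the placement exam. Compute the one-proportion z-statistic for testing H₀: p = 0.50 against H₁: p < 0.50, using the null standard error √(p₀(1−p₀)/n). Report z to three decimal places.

Sample proportion p̂ = 48/118 = 0.40678.
Null standard error: √(0.50·0.50/118) = √0.002118644 = 0.046029.
z = (p̂ − p₀)/SE = (0.40678 − 0.50)/0.046029 = -2.025.

z = -2.025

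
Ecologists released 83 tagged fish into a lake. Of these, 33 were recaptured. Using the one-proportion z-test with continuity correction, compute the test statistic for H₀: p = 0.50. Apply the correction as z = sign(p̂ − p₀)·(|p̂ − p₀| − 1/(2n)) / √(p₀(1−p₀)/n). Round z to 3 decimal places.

The sample proportion is 33/83 = 0.39759. p̂ − p₀ = -0.102410.
Continuity correction 1/(2n) = 1/166 = 0.006024.
Corrected numerator: |-0.102410| − 0.006024 = 0.096386.
SE₀ = √(0.50·0.50/83) = 0.054882.
z = (−)0.096386/0.054882 = -1.756.

z = -1.756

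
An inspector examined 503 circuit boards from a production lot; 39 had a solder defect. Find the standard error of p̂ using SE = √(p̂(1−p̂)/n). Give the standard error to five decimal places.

SE = 0.01192

The sample proportion is 39/503 = 0.07753.
p̂(1−p̂) = 0.071519.
Dividing by n and taking the root: √0.000142185 = 0.01192.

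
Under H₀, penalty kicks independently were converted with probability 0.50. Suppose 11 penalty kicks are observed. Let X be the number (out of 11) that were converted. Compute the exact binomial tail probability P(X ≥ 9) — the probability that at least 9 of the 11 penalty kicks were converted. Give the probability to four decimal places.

P = 0.0327

X is binomial with n = 11 and p = 0.50.
P(X ≥ 9) = C(11,9)·0.50^9·0.50^2 + C(11,10)·0.50^10·0.50^1 + C(11,11)·0.50^11·0.50^0.
= 0.026855 + 0.005371 + 0.000488 = 0.0327.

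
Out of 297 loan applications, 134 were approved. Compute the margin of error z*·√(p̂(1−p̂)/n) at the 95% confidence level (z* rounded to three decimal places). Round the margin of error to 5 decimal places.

ME = 0.05659

With x = 134 successes in n = 297, p̂ = 0.45118.
SE(p̂) = √(0.45118·0.54882/297) = 0.028874.
z* = 1.960 at the 95% level.
ME = 1.960·0.028874 = 0.05659.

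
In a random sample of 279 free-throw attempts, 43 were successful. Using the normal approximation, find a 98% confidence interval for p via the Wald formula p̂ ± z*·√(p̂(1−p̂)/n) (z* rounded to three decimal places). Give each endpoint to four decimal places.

Sample proportion p̂ = 43/279 = 0.15412.
SE = √(p̂(1−p̂)/n) = √(0.130368/279) = 0.021616.
For 98% confidence, z* = 2.326.
Margin of error: 2.326 × 0.021616 = 0.05028.
CI: 0.15412 ± 0.05028 = (0.1038, 0.2044).

(0.1038, 0.2044)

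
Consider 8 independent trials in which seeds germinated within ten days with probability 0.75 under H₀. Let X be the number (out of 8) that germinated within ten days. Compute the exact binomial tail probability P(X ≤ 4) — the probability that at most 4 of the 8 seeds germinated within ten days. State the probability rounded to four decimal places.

X ~ Binomial(n=8, p=0.75).
P(X ≤ 4) = Σ_{j=0}^{4} C(8,j)·0.75^j·0.25^{8−j}.
= 0.000015 + 0.000366 + 0.003845 + 0.023071 + 0.086517 = 0.1138.

P = 0.1138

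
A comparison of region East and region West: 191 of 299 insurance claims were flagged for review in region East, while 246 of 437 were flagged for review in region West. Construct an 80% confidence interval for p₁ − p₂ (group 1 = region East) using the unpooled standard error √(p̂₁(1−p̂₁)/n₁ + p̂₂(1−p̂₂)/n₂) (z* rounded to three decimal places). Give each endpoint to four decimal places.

(0.0290, 0.1227)

p̂₁ = 191/299 = 0.63880, p̂₂ = 246/437 = 0.56293; p̂₁ − p̂₂ = 0.07587.
Unpooled SE = √(p̂₁(1−p̂₁)/n₁ + p̂₂(1−p̂₂)/n₂) = √(0.000771691 + 0.000563020) = 0.036534.
The 80% critical value is z* = 1.282. Margin of error = 0.04684.
So the interval runs from 0.0290 to 0.1227.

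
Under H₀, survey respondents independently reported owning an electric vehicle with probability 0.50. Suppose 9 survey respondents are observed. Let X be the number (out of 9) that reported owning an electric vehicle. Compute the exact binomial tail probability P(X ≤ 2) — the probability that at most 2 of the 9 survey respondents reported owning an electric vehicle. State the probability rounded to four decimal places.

X is binomial with n = 9 and p = 0.50.
P(X ≤ 2) = C(9,0)·0.50^0·0.50^9 + C(9,1)·0.50^1·0.50^8 + C(9,2)·0.50^2·0.50^7.
= 0.001953 + 0.017578 + 0.070312 = 0.0898.

P = 0.0898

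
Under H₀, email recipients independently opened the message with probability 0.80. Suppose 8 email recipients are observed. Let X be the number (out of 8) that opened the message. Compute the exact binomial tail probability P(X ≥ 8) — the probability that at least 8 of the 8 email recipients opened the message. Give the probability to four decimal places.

P = 0.1678

X ~ Binomial(n=8, p=0.80).
P(X ≥ 8) = C(8,8)·0.80^8·0.20^0.
= 0.167772 = 0.1678.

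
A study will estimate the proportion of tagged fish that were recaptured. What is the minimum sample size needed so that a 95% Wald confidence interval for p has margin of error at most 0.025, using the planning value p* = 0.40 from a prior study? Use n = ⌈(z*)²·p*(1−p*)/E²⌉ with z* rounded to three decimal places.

z* = 1.960 at the 95% level.
p*(1−p*) = 0.40·0.60 = 0.2400.
Required n before rounding: 3.841600 × 0.2400 / 0.025² = 1475.174.
⌈1475.174⌉ = 1476.

n = 1476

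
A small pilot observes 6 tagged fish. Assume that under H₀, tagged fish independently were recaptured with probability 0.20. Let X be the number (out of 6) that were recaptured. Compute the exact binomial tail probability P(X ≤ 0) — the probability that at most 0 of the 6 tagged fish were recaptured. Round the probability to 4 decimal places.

P = 0.2621

X is binomial with n = 6 and p = 0.20.
P(X ≤ 0) = C(6,0)·0.20^0·0.80^6.
= 0.262144 = 0.2621.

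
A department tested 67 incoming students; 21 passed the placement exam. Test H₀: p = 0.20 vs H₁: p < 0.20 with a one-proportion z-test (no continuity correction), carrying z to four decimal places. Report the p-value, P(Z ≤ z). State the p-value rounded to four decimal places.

Sample proportion p̂ = 21/67 = 0.31343.
Null standard error: √(0.20·0.80/67) = √0.002388060 = 0.048868.
Test statistic (full precision, shown to 4 dp): z = (21/67 − 0.20)/SE₀ ≈ 2.3212.
p-value = P(Z ≤ z) with z = 2.3212 → 0.9899.

p-value = 0.9899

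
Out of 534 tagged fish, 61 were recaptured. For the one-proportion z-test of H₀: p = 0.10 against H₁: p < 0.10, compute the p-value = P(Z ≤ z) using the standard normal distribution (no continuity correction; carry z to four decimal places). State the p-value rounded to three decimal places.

With x = 61 successes in n = 534, p̂ = 0.11423.
SE₀ = √(0.10·0.90/534) = 0.012982.
Test statistic (full precision, shown to 4 dp): z = (61/534 − 0.10)/SE₀ ≈ 1.0963.
p-value = P(Z ≤ z) with z = 1.0963 → 0.864.

p-value = 0.864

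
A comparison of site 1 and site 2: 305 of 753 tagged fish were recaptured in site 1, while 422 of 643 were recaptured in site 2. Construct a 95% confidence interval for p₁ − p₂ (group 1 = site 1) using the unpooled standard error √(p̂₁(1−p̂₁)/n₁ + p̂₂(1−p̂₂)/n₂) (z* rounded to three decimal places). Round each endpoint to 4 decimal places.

(-0.3020, -0.2005)

p̂₁ = 0.40505, p̂₂ = 0.65630, so the observed difference is -0.25125.
SE = √(0.000320032 + 0.000350810) = √0.000670842 = 0.025901.
The 95% critical value is z* = 1.960. Margin = 1.960·0.025901 = 0.05077.
So the interval runs from -0.3020 to -0.2005.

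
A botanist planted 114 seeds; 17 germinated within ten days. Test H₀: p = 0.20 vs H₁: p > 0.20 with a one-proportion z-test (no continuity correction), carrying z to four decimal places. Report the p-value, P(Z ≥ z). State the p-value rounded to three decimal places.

p-value = 0.913

The sample proportion is 17/114 = 0.14912.
Under H₀, SE = √(p₀(1−p₀)/n) = √(0.20·0.80/114) = √0.001403509 = 0.037463.
Test statistic (full precision, shown to 4 dp): z = (17/114 − 0.20)/SE₀ ≈ -1.3580.
p-value = P(Z ≥ z) with z = -1.3580 → 0.913.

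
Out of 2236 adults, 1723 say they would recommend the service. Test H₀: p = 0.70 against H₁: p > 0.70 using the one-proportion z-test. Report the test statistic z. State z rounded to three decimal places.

z = 7.282

Sample proportion p̂ = 1723/2236 = 0.77057.
Null standard error: √(0.70·0.30/2236) = √0.000093918 = 0.009691.
Test statistic: z = 0.07057/0.009691 = 7.282.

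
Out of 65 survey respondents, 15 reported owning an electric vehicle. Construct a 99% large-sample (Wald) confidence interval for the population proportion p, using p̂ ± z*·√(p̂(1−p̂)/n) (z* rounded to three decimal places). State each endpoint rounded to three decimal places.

(0.096, 0.365)

The sample proportion is 15/65 = 0.23077.
SE(p̂) = √(0.23077·0.76923/65) = 0.052259.
z* = 2.576 at the 99% level.
Margin of error: 2.576 × 0.052259 = 0.13462.
CI: 0.23077 ± 0.13462 = (0.096, 0.365).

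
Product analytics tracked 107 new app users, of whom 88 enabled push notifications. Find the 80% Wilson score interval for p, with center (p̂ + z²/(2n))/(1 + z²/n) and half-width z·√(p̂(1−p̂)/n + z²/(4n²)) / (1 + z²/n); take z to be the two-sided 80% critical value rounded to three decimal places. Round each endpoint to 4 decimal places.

Here p̂ = 88/107 = 0.82243 and z = 1.282 (z² = 1.643524).
1 + z²/n = 1.015360.
Adjusted center: (0.82243 + z²/(2n))/1.015360 = 0.81755.
Radicand: p̂(1−p̂)/n + z²/(4n²) = 0.001364850 + 0.000035888 = 0.001400738.
Half-width = 1.282·√0.001400738/1.015360 = 0.04725.
CI: 0.81755 ± 0.04725 = (0.7703, 0.8648).

(0.7703, 0.8648)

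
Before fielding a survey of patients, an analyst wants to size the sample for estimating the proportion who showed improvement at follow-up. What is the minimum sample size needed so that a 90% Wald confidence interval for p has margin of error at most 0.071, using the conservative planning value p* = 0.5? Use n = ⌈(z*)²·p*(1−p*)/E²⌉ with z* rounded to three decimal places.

n = 135

For 90% confidence, z* = 1.645.
p*(1−p*) = 0.50·0.50 = 0.2500.
(z*)²·p*(1−p*)/E² = 2.706025·0.2500/0.005041 = 134.201.
Rounding up, n = 135.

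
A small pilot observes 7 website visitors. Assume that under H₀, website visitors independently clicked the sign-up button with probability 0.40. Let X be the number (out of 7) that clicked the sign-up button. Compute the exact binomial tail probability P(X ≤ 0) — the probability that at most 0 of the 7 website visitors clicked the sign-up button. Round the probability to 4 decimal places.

P = 0.0280

X ~ Binomial(n=7, p=0.40).
P(X ≤ 0) = C(7,0)·0.40^0·0.60^7.
= 0.027994 = 0.0280.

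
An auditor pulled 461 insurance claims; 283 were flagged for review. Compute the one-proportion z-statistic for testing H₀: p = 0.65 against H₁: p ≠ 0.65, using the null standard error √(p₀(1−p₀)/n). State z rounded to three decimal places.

z = -1.626

p̂ = 283/461 = 0.61388.
SE₀ = √(0.65·0.35/461) = 0.022215.
z = (0.61388 − 0.65)/0.022215 = -0.03612/0.022215 = -1.626.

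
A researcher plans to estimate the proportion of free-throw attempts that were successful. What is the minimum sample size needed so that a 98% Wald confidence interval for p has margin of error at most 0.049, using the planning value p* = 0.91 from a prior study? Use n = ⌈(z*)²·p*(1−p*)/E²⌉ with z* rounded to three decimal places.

For 98% confidence, z* = 2.326.
p*(1−p*) = 0.0819.
(z*)²·p*(1−p*)/E² = 5.410276·0.0819/0.002401 = 184.549.
Rounding up, n = 185.

n = 185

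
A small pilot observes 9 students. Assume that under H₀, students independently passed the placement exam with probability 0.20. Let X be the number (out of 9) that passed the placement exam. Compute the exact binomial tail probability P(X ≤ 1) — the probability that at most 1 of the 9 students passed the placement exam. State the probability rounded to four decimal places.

X is binomial with n = 9 and p = 0.20.
P(X ≤ 1) = C(9,0)·0.20^0·0.80^9 + C(9,1)·0.20^1·0.80^8.
= 0.134218 + 0.301990 = 0.4362.

P = 0.4362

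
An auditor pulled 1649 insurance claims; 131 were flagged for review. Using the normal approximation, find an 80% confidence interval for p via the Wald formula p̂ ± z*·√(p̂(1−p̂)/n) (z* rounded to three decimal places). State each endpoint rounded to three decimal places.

The sample proportion is 131/1649 = 0.07944.
SE = √(p̂(1−p̂)/n) = √(0.073131/1649) = 0.006659.
z* = 1.282 at the 80% level.
Margin of error: 1.282 × 0.006659 = 0.00854.
So the interval runs from 0.071 to 0.088.

(0.071, 0.088)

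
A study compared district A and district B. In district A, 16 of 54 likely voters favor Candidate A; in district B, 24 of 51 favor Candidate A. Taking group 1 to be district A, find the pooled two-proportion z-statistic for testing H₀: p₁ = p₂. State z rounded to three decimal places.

z = -1.838

p̂₁ = 16/54 = 0.29630, p̂₂ = 24/51 = 0.47059.
Pooling: p̂ = 40/105 = 0.38095.
SE = √[p̂(1−p̂)(1/n₁+1/n₂)] = √[0.38095·0.61905·(1/54+1/51)] ≈ 0.094822.
z = -0.17429/0.094822 = -1.838.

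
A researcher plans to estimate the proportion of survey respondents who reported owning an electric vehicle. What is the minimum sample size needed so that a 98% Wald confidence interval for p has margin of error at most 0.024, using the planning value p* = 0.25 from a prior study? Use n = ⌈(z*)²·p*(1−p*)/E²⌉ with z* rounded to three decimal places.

The 98% critical value is z* = 2.326.
p*(1−p*) = 0.25·0.75 = 0.1875.
Required n before rounding: 5.410276 × 0.1875 / 0.024² = 1761.158.
Rounding up, n = 1762.

n = 1762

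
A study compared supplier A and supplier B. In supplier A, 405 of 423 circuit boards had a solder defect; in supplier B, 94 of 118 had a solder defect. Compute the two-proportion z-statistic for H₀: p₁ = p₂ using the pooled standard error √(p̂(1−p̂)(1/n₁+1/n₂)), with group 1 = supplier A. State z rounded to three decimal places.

z = 5.773

Sample proportions: p̂₁ = 405/423 = 0.95745 and p̂₂ = 94/118 = 0.79661.
Pooled p̂ = (405+94)/(423+118) = 499/541 = 0.92237.
Pooled SE = √[0.0716070·0.01083864] ≈ 0.027859.
z = (p̂₁ − p̂₂)/SE = (0.95745 − 0.79661)/0.027859 = 0.16084/0.027859 = 5.773.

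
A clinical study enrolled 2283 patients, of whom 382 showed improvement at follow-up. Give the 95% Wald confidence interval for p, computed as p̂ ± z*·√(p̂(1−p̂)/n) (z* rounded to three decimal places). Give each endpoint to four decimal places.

(0.1520, 0.1826)

With x = 382 successes in n = 2283, p̂ = 0.16732.
Standard error of p̂: √(0.139326/2283) = √0.000061028 = 0.007812.
z* = 1.960 at the 95% level.
Margin of error: 1.960 × 0.007812 = 0.01531.
So the interval runs from 0.1520 to 0.1826.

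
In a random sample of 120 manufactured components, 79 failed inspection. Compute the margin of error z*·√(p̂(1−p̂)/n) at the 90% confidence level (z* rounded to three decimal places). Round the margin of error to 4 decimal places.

p̂ = 79/120 = 0.65833.
SE = √(p̂(1−p̂)/n) = √(0.224931/120) = 0.043295.
The 90% critical value is z* = 1.645.
So ME = 0.0712.

ME = 0.0712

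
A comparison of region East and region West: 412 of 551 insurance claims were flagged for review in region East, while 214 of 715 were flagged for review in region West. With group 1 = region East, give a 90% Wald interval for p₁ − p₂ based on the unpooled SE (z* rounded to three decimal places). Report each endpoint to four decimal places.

(0.4070, 0.4899)

p̂₁ = 0.74773, p̂₂ = 0.29930, so the observed difference is 0.44843.
SE = √(0.000342340 + 0.000293314) = √0.000635654 = 0.025212.
The 90% critical value is z* = 1.645. Margin of error = 0.04147.
So the interval runs from 0.4070 to 0.4899.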